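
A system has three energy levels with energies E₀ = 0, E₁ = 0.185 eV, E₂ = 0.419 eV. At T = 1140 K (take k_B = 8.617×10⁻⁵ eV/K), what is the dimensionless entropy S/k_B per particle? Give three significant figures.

0.451

k_BT = 8.617×10⁻⁵ × 1140 K = 0.098234 eV.
Eᵢ/kT = 0, 1.8833, 4.2653.
Z = Σ e^(−Eᵢ/kT) = e^(−0) + e^(−1.8833) + e^(−4.2653) = 1.0000 + 0.15209 + 0.014048 = 1.1661.
⟨E⟩ = Σ EᵢPᵢ = 0.029177 eV.
S/k_B = ln Z + ⟨E⟩/kT = ln(1.1661) + 0.029177/0.098234 = 0.15366 + 0.29702 = 0.451.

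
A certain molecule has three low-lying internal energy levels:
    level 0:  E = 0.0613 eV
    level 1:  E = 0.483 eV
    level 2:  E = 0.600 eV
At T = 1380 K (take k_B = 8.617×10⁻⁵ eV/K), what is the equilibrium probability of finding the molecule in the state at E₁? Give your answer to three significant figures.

0.0277

k_BT = 8.617×10⁻⁵ × 1380 K = 0.11891 eV.
Eᵢ/kT = 0.51552, 4.0619, 5.0458.
Z = Σ e^(−Eᵢ/kT) = e^(−0.51552) + e^(−4.0619) + e^(−5.0458) = 0.59719 + 0.017216 + 0.0064363 = 0.62084.
P₁ = e^(−E₁/kT) / Z = 0.017216/0.62084 = 0.0277.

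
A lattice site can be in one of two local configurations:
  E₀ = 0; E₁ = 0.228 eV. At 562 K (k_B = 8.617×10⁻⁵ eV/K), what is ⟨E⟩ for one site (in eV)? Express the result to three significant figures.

0.00204 eV

k_BT = 8.617×10⁻⁵ × 562 K = 0.048428 eV.
Eᵢ/kT = 0, 4.7080.
Z = Σ e^(−Eᵢ/kT) = e^(−0) + e^(−4.7080) = 1.0000 + 0.0090228 = 1.0090.
⟨E⟩ = Σ Eᵢ e^(−Eᵢ/kT) / Z = (0·1.0000 + 0.228·0.0090228) / 1.0090 = 0.00204 eV.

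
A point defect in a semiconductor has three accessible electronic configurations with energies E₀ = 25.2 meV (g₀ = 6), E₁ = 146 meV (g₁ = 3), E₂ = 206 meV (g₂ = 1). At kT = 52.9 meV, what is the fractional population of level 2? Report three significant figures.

Eᵢ/kT = 0.47637, 2.7599, 3.8941.
Z = Σ gᵢe^(−Eᵢ/kT) = 6·e^(−0.47637) + 3·e^(−2.7599) + 1·e^(−3.8941) = 3.7262 + 0.18989 + 0.020362 = 3.9365.
P₂ = g₂ e^(−E₂/kT) / Z = 0.020362/3.9365 = 0.00517.

0.00517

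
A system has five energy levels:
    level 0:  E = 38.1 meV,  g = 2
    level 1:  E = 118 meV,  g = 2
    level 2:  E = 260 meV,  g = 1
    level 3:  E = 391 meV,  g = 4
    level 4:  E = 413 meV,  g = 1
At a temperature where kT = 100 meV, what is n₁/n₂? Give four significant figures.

8.274

n₁/n₂ = (g₁/g₂) exp[−(E₁−E₂)/kT] = (2/1) × exp(−(-142 meV)/(100 meV)) = (2/1) × exp(1.42000) = 8.274.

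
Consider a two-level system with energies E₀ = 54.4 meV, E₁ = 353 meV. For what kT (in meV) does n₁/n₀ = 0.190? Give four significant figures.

n₁/n₀ = exp[−(E₁−E₀)/kT] = 0.190.
⇒ (E₁−E₀)/kT = ln(1/0.190) = ln(5.26316) = 1.66073.
kT = 298.6 meV / 1.66073 = 179.8 meV.

179.8 meV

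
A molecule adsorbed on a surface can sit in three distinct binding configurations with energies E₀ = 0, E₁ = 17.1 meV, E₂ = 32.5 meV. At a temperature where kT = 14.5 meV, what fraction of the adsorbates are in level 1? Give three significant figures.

0.217

Eᵢ/kT = 0, 1.1793, 2.2414.
Z = Σ e^(−Eᵢ/kT) = e^(−0) + e^(−1.1793) + e^(−2.2414) = 1.0000 + 0.30749 + 0.10631 = 1.4138.
P₁ = e^(−E₁/kT) / Z = 0.30749/1.4138 = 0.217.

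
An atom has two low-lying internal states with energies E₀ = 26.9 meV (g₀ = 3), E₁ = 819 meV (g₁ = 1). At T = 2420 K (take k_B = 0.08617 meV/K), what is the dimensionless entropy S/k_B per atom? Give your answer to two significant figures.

k_BT = 0.08617 × 2420 K = 208.5 meV.
Eᵢ/kT = 0.1290, 3.928.
Z = Σ gᵢe^(−Eᵢ/kT) = 3·e^(−0.1290) + 1·e^(−3.928) = 2.637 + 0.01968 = 2.657.
⟨E⟩ = Σ EᵢPᵢ = 32.76 meV.
S/k_B = ln Z + ⟨E⟩/kT = ln(2.657) + 32.76/208.5 = 0.9772 + 0.1571 = 1.1.

1.1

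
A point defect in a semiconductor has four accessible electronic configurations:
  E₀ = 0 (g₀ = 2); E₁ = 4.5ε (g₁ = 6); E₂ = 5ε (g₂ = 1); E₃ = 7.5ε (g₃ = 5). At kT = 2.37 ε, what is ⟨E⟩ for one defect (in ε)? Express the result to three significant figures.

1.93 ε

Eᵢ/kT = 0, 1.8987, 2.1097, 3.1646.
Z = Σ gᵢe^(−Eᵢ/kT) = 2·e^(−0) + 6·e^(−1.8987) + 1·e^(−2.1097) + 5·e^(−3.1646) = 2.0000 + 0.89858 + 0.12127 + 0.21116 = 3.2310.
⟨E⟩ = Σ Eᵢ gᵢe^(−Eᵢ/kT) / Z = (0·2.0000 + 4.5·0.89858 + 5·0.12127 + 7.5·0.21116) / 3.2310 = 1.93 ε.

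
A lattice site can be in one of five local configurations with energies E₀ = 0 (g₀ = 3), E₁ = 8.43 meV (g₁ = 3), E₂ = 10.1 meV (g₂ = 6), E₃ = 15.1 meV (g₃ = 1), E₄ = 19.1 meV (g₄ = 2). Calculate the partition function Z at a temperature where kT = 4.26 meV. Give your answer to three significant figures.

Z = 4.03

Eᵢ/kT = 0, 1.9789, 2.3709, 3.5446, 4.4836.
Z = Σ gᵢe^(−Eᵢ/kT) = 3·e^(−0) + 3·e^(−1.9789) + 6·e^(−2.3709) + 1·e^(−3.5446) + 2·e^(−4.4836) = 3.0000 + 0.41466 + 0.56038 + 0.028880 + 0.022585 = 4.0265.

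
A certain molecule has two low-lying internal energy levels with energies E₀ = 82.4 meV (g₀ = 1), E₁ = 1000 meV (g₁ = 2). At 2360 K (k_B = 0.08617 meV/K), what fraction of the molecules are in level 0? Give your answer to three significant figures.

0.979

k_BT = 0.08617 × 2360 K = 203.36 meV.
Eᵢ/kT = 0.40519, 4.9174.
Z = Σ gᵢe^(−Eᵢ/kT) = 1·e^(−0.40519) + 2·e^(−4.9174) = 0.66685 + 0.014636 = 0.68149.
P₀ = g₀ e^(−E₀/kT) / Z = 0.66685/0.68149 = 0.979.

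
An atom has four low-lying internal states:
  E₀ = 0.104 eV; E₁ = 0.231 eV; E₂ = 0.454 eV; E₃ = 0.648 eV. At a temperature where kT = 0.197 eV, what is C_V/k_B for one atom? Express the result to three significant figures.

Eᵢ/kT = 0.52792, 1.1726, 2.3046, 3.2893.
Z = Σ e^(−Eᵢ/kT) = e^(−0.52792) + e^(−1.1726) + e^(−2.3046) + e^(−3.2893) = 0.58983 + 0.30956 + 0.099799 + 0.037280 = 1.0365.
⟨E⟩ = 0.19519 eV, ⟨E²⟩ = 0.057040 eV².
C_V/k_B = (⟨E²⟩ − ⟨E⟩²)/(kT)² = (0.057040 − 0.038099)/0.038809 = 0.488.

0.488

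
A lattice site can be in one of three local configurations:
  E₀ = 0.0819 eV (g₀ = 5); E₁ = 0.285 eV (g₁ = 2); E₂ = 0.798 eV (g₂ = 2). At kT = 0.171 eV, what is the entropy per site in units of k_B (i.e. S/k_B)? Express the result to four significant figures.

1.881

Eᵢ/kT = 0.478947, 1.66667, 4.66667.
Z = Σ gᵢe^(−Eᵢ/kT) = 5·e^(−0.478947) + 2·e^(−1.66667) + 2·e^(−4.66667) = 3.09718 + 0.377750 + 0.0188071 = 3.49374.
⟨E⟩ = Σ EᵢPᵢ = 0.107714 eV.
S/k_B = ln Z + ⟨E⟩/kT = ln(3.49374) + 0.107714/0.171 = 1.25097 + 0.629906 = 1.881.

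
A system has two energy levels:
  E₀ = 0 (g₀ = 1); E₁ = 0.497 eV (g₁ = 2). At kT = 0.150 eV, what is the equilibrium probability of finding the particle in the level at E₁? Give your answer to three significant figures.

Eᵢ/kT = 0, 3.3133.
Z = Σ gᵢe^(−Eᵢ/kT) = 1·e^(−0) + 2·e^(−3.3133) = 1.0000 + 0.072792 = 1.0728.
P₁ = g₁ e^(−E₁/kT) / Z = 0.072792/1.0728 = 0.0679.

0.0679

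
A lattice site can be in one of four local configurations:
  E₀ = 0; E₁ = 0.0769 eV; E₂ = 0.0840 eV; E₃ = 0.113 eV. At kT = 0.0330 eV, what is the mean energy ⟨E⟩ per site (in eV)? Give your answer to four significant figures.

Eᵢ/kT = 0, 2.33030, 2.54545, 3.42424.
Z = Σ e^(−Eᵢ/kT) = e^(−0) + e^(−2.33030) + e^(−2.54545) + e^(−3.42424) = 1.00000 + 0.0972666 + 0.0784377 + 0.0325740 = 1.20828.
⟨E⟩ = Σ Eᵢ e^(−Eᵢ/kT) / Z = (0·1.00000 + 0.0769·0.0972666 + 0.0840·0.0784377 + 0.113·0.0325740) / 1.20828 = 0.01469 eV.

0.01469 eV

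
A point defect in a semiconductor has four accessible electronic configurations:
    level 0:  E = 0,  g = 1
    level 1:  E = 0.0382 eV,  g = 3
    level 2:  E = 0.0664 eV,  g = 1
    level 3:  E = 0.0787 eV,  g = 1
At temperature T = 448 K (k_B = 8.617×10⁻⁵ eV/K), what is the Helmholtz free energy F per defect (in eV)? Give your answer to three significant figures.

k_BT = 8.617×10⁻⁵ × 448 K = 0.038604 eV.
Eᵢ/kT = 0, 0.98953, 1.7200, 2.0386.
Z = Σ gᵢe^(−Eᵢ/kT) = 1·e^(−0) + 3·e^(−0.98953) + 1·e^(−1.7200) + 1·e^(−2.0386) = 1.0000 + 1.1153 + 0.17907 + 0.13021 = 2.4246.
F = −kT ln Z = −0.038604 × ln(2.4246) = −0.038604 × 0.88567 = -0.0342 eV.

-0.0342 eV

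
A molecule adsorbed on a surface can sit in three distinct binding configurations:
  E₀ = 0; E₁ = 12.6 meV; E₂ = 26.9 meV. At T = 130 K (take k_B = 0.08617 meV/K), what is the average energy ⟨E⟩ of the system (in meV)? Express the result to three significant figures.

k_BT = 0.08617 × 130 K = 11.202 meV.
Eᵢ/kT = 0, 1.1248, 2.4014.
Z = Σ e^(−Eᵢ/kT) = e^(−0) + e^(−1.1248) + e^(−2.4014) = 1.0000 + 0.32472 + 0.090591 = 1.4153.
⟨E⟩ = Σ Eᵢ e^(−Eᵢ/kT) / Z = (0·1.0000 + 12.6·0.32472 + 26.9·0.090591) / 1.4153 = 4.61 meV.

4.61 meV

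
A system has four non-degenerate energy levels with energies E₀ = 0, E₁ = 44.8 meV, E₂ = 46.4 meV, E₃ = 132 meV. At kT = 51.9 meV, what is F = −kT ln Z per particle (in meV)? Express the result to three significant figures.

Eᵢ/kT = 0, 0.86320, 0.89403, 2.5434.
Z = Σ e^(−Eᵢ/kT) = e^(−0) + e^(−0.86320) + e^(−0.89403) + e^(−2.5434) = 1.0000 + 0.42181 + 0.40900 + 0.078599 = 1.9094.
F = −kT ln Z = −51.9 × ln(1.9094) = −51.9 × 0.64679 = -33.6 meV.

-33.6 meV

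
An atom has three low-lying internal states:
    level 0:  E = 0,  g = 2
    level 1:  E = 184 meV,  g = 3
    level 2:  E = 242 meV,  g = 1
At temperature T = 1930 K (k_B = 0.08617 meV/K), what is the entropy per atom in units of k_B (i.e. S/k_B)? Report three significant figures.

1.62

k_BT = 0.08617 × 1930 K = 166.31 meV.
Eᵢ/kT = 0, 1.1064, 1.4551.
Z = Σ gᵢe^(−Eᵢ/kT) = 2·e^(−0) + 3·e^(−1.1064) + 1·e^(−1.4551) = 2.0000 + 0.99224 + 0.23338 = 3.2256.
⟨E⟩ = Σ EᵢPᵢ = 74.110 meV.
S/k_B = ln Z + ⟨E⟩/kT = ln(3.2256) + 74.110/166.31 = 1.1711 + 0.44561 = 1.62.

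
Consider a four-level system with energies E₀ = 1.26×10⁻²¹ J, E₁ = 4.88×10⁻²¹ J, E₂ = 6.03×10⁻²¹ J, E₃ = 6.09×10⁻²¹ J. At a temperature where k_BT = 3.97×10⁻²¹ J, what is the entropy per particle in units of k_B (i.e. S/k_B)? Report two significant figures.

1.2

Eᵢ/kT = 0.3174, 1.229, 1.519, 1.534.
Z = Σ e^(−Eᵢ/kT) = e^(−0.3174) + e^(−1.229) + e^(−1.519) + e^(−1.534) = 0.7280 + 0.2926 + 0.2189 + 0.2157 = 1.455.
⟨E⟩ = Σ EᵢPᵢ = 3.422 ×10⁻²¹ J.
S/k_B = ln Z + ⟨E⟩/kT = ln(1.455) + 3.422/3.97 = 0.3750 + 0.8620 = 1.2.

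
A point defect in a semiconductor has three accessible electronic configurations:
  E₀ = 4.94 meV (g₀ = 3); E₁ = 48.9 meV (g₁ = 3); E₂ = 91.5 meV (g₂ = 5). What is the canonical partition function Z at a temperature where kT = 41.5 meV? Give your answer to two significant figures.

Z = 4.1

Eᵢ/kT = 0.1190, 1.178, 2.205.
Z = Σ gᵢe^(−Eᵢ/kT) = 3·e^(−0.1190) + 3·e^(−1.178) + 5·e^(−2.205) = 2.663 + 0.9237 + 0.5513 = 4.138.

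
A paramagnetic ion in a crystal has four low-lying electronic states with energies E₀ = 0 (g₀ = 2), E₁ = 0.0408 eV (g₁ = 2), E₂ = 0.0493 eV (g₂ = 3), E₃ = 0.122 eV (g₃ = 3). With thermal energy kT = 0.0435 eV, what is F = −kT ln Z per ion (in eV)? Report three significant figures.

Eᵢ/kT = 0, 0.93793, 1.1333, 2.8046.
Z = Σ gᵢe^(−Eᵢ/kT) = 2·e^(−0) + 2·e^(−0.93793) + 3·e^(−1.1333) + 3·e^(−2.8046) = 2.0000 + 0.78287 + 0.96591 + 0.18159 = 3.9304.
F = −kT ln Z = −0.0435 × ln(3.9304) = −0.0435 × 1.3687 = -0.0595 eV.

-0.0595 eV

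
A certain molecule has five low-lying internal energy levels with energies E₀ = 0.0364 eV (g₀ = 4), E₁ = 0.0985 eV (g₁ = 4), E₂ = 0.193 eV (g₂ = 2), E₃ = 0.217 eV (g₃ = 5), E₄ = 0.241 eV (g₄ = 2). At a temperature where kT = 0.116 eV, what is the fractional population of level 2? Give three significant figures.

Eᵢ/kT = 0.31379, 0.84914, 1.6638, 1.8707, 2.0776.
Z = Σ gᵢe^(−Eᵢ/kT) = 4·e^(−0.31379) + 4·e^(−0.84914) + 2·e^(−1.6638) + 5·e^(−1.8707) + 2·e^(−2.0776) = 2.9227 + 1.7111 + 0.37884 + 0.77008 + 0.25046 = 6.0332.
P₂ = g₂ e^(−E₂/kT) / Z = 0.37884/6.0332 = 0.0628.

0.0628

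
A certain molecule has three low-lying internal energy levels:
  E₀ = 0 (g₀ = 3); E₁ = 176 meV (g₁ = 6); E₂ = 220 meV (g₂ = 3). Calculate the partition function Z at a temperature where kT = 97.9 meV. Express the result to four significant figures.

Eᵢ/kT = 0, 1.79775, 2.24719.
Z = Σ gᵢe^(−Eᵢ/kT) = 3·e^(−0) + 6·e^(−1.79775) + 3·e^(−2.24719) = 3.00000 + 0.994027 + 0.317087 = 4.31111.

Z = 4.311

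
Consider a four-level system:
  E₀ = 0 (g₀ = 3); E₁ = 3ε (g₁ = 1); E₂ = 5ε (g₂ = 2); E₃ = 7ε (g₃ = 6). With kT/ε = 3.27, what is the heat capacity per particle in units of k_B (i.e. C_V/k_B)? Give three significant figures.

0.697

Eᵢ/kT = 0, 0.91743, 1.5291, 2.1407.
Z = Σ gᵢe^(−Eᵢ/kT) = 3·e^(−0) + 1·e^(−0.91743) + 2·e^(−1.5291) + 6·e^(−2.1407) = 3.0000 + 0.39954 + 0.43346 + 0.70544 = 4.5384.
⟨E⟩ = 1.8297 ε, ⟨E²⟩ = 10.797 ε².
C_V/k_B = (⟨E²⟩ − ⟨E⟩²)/(kT)² = (10.797 − 3.3478)/10.693 = 0.697.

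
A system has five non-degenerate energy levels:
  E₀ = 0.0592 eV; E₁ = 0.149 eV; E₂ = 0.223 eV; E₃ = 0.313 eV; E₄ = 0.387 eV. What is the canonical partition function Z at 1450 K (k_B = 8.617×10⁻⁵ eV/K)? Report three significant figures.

k_BT = 8.617×10⁻⁵ × 1450 K = 0.12495 eV.
Eᵢ/kT = 0.47379, 1.1925, 1.7847, 2.5050, 3.0972.
Z = Σ e^(−Eᵢ/kT) = e^(−0.47379) + e^(−1.1925) + e^(−1.7847) + e^(−2.5050) + e^(−3.0972) = 0.62264 + 0.30346 + 0.16785 + 0.081676 + 0.045176 = 1.2208.

Z = 1.22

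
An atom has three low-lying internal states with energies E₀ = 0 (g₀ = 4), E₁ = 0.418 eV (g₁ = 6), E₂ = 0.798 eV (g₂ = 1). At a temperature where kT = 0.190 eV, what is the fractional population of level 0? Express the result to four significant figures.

0.8547

Eᵢ/kT = 0, 2.20000, 4.20000.
Z = Σ gᵢe^(−Eᵢ/kT) = 4·e^(−0) + 6·e^(−2.20000) + 1·e^(−4.20000) = 4.00000 + 0.664819 + 0.0149956 = 4.67981.
P₀ = g₀ e^(−E₀/kT) / Z = 4.00000/4.67981 = 0.8547.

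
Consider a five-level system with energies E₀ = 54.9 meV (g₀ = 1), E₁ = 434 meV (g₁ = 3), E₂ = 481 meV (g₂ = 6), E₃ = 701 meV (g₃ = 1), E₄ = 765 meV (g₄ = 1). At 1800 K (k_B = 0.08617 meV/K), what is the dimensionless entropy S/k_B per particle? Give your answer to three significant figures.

k_BT = 0.08617 × 1800 K = 155.11 meV.
Eᵢ/kT = 0.35394, 2.7980, 3.1010, 4.5194, 4.9320.
Z = Σ gᵢe^(−Eᵢ/kT) = 1·e^(−0.35394) + 3·e^(−2.7980) + 6·e^(−3.1010) + 1·e^(−4.5194) + 1·e^(−4.9320) = 0.70192 + 0.18280 + 0.27003 + 0.010896 + 0.0072121 = 1.1729.
⟨E⟩ = Σ EᵢPᵢ = 222.45 meV.
S/k_B = ln Z + ⟨E⟩/kT = ln(1.1729) + 222.45/155.11 = 0.15948 + 1.4341 = 1.59.

1.59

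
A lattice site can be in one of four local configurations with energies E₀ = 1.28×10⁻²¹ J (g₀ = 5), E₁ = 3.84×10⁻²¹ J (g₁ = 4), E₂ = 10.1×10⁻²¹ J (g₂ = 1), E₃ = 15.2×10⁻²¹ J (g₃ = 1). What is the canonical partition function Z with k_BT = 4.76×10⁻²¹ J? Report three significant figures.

Z = 5.77

Eᵢ/kT = 0.26891, 0.80672, 2.1218, 3.1933.
Z = Σ gᵢe^(−Eᵢ/kT) = 5·e^(−0.26891) + 4·e^(−0.80672) + 1·e^(−2.1218) + 1·e^(−3.1933) = 3.8211 + 1.7853 + 0.11982 + 0.041036 = 5.7673.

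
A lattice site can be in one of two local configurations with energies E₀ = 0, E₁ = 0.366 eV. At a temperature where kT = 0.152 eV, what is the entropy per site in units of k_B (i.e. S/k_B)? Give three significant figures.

0.285

Eᵢ/kT = 0, 2.4079.
Z = Σ e^(−Eᵢ/kT) = e^(−0) + e^(−2.4079) = 1.0000 + 0.090004 = 1.0900.
⟨E⟩ = Σ EᵢPᵢ = 0.030222 eV.
S/k_B = ln Z + ⟨E⟩/kT = ln(1.0900) + 0.030222/0.152 = 0.086178 + 0.19883 = 0.285.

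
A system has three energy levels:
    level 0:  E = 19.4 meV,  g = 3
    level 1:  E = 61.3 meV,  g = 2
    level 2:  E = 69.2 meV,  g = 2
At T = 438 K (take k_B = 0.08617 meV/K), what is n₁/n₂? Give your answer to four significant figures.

1.233

k_BT = 0.08617 × 438 K = 37.7425 meV.
n₁/n₂ = (g₁/g₂) exp[−(E₁−E₂)/kT] = (2/2) × exp(−(-7.9 meV)/(37.7425 meV)) = (2/2) × exp(0.209313) = 1.233.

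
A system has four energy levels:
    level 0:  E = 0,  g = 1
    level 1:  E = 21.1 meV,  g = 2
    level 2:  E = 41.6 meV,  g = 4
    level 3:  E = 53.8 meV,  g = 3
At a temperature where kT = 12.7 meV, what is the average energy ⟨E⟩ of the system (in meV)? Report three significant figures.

Eᵢ/kT = 0, 1.6614, 3.2756, 4.2362.
Z = Σ gᵢe^(−Eᵢ/kT) = 1·e^(−0) + 2·e^(−1.6614) + 4·e^(−3.2756) + 3·e^(−4.2362) = 1.0000 + 0.37975 + 0.15118 + 0.043387 = 1.5743.
⟨E⟩ = Σ Eᵢ gᵢe^(−Eᵢ/kT) / Z = (0·1.0000 + 21.1·0.37975 + 41.6·0.15118 + 53.8·0.043387) / 1.5743 = 10.6 meV.

10.6 meV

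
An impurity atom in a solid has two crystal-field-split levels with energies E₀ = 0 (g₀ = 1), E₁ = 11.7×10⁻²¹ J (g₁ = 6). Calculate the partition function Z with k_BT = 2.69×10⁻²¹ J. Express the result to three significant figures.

Z = 1.08

Eᵢ/kT = 0, 4.3494.
Z = Σ gᵢe^(−Eᵢ/kT) = 1·e^(−0) + 6·e^(−4.3494) = 1.0000 + 0.077487 = 1.0775.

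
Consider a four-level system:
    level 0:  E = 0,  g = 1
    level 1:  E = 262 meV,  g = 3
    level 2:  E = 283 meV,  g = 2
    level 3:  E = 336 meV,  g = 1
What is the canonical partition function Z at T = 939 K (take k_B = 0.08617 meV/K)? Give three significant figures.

k_BT = 0.08617 × 939 K = 80.914 meV.
Eᵢ/kT = 0, 3.2380, 3.4975, 4.1526.
Z = Σ gᵢe^(−Eᵢ/kT) = 1·e^(−0) + 3·e^(−3.2380) + 2·e^(−3.4975) + 1·e^(−4.1526) = 1.0000 + 0.11773 + 0.060546 + 0.015723 = 1.1940.

Z = 1.19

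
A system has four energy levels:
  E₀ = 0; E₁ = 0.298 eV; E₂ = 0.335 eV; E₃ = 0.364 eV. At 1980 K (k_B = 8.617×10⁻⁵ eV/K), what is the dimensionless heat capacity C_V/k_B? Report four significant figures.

k_BT = 8.617×10⁻⁵ × 1980 K = 0.170617 eV.
Eᵢ/kT = 0, 1.74660, 1.96346, 2.13343.
Z = Σ e^(−Eᵢ/kT) = e^(−0) + e^(−1.74660) + e^(−1.96346) + e^(−2.13343) = 1.00000 + 0.174366 + 0.140372 + 0.118430 = 1.43317.
⟨E⟩ = 0.0991468 eV, ⟨E²⟩ = 0.0327450 eV².
C_V/k_B = (⟨E²⟩ − ⟨E⟩²)/(kT)² = (0.0327450 − 0.00983009)/0.0291102 = 0.7872.

0.7872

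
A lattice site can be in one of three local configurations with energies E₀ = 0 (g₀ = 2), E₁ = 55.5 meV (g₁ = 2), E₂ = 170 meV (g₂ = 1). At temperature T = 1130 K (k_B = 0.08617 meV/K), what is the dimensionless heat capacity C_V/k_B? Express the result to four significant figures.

k_BT = 0.08617 × 1130 K = 97.3721 meV.
Eᵢ/kT = 0, 0.569978, 1.74588.
Z = Σ gᵢe^(−Eᵢ/kT) = 2·e^(−0) + 2·e^(−0.569978) + 1·e^(−1.74588) = 2.00000 + 1.13108 + 0.174491 = 3.30557.
⟨E⟩ = 27.9644 meV, ⟨E²⟩ = 2579.52 meV².
C_V/k_B = (⟨E²⟩ − ⟨E⟩²)/(kT)² = (2579.52 − 782.008)/9481.33 = 0.1896.

0.1896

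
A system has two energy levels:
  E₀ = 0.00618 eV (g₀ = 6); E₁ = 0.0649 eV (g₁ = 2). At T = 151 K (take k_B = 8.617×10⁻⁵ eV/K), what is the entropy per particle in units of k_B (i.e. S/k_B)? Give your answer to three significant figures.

1.81

k_BT = 8.617×10⁻⁵ × 151 K = 0.013012 eV.
Eᵢ/kT = 0.47495, 4.9877.
Z = Σ gᵢe^(−Eᵢ/kT) = 6·e^(−0.47495) + 2·e^(−4.9877) = 3.7315 + 0.013643 = 3.7451.
⟨E⟩ = Σ EᵢPᵢ = 0.0063940 eV.
S/k_B = ln Z + ⟨E⟩/kT = ln(3.7451) + 0.0063940/0.013012 = 1.3204 + 0.49139 = 1.81.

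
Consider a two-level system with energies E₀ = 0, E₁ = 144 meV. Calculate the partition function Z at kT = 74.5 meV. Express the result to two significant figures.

Eᵢ/kT = 0, 1.933.
Z = Σ e^(−Eᵢ/kT) = e^(−0) + e^(−1.933) = 1.000 + 0.1447 = 1.145.

Z = 1.1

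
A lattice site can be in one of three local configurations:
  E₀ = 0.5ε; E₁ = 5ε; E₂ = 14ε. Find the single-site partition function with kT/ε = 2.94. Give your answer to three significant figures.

Z = 1.03

Eᵢ/kT = 0.17007, 1.7007, 4.7619.
Z = Σ e^(−Eᵢ/kT) = e^(−0.17007) + e^(−1.7007) + e^(−4.7619) = 0.84361 + 0.18256 + 0.0085494 = 1.0347.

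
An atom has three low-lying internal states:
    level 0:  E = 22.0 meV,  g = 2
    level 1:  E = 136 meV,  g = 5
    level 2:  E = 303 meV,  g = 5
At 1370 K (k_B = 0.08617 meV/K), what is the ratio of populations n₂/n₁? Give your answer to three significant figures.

0.243

k_BT = 0.08617 × 1370 K = 118.05 meV.
n₂/n₁ = (g₂/g₁) exp[−(E₂−E₁)/kT] = (5/5) × exp(−(167 meV)/(118.05 meV)) = (5/5) × exp(-1.4147) = 0.243.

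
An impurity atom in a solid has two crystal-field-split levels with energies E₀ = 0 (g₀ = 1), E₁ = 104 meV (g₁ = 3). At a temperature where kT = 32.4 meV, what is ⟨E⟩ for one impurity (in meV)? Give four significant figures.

Eᵢ/kT = 0, 3.20988.
Z = Σ gᵢe^(−Eᵢ/kT) = 1·e^(−0) + 3·e^(−3.20988) = 1.00000 + 0.121084 = 1.12108.
⟨E⟩ = Σ Eᵢ gᵢe^(−Eᵢ/kT) / Z = (0·1.00000 + 104·0.121084) / 1.12108 = 11.23 meV.

11.23 meV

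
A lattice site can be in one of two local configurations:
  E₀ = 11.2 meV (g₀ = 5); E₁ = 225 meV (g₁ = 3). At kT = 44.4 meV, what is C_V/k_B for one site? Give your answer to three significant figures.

0.112

Eᵢ/kT = 0.25225, 5.0676.
Z = Σ gᵢe^(−Eᵢ/kT) = 5·e^(−0.25225) + 3·e^(−5.0676) = 3.8853 + 0.018893 = 3.9042.
⟨E⟩ = 12.235 meV, ⟨E²⟩ = 369.81 meV².
C_V/k_B = (⟨E²⟩ − ⟨E⟩²)/(kT)² = (369.81 − 149.70)/1971.4 = 0.112.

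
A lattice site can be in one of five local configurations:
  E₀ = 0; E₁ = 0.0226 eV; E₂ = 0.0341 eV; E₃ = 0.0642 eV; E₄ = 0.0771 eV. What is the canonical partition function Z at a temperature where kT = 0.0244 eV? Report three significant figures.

Eᵢ/kT = 0, 0.92623, 1.3975, 2.6311, 3.1598.
Z = Σ e^(−Eᵢ/kT) = e^(−0) + e^(−0.92623) + e^(−1.3975) + e^(−2.6311) + e^(−3.1598) = 1.0000 + 0.39604 + 0.24721 + 0.071999 + 0.042434 = 1.7577.

Z = 1.76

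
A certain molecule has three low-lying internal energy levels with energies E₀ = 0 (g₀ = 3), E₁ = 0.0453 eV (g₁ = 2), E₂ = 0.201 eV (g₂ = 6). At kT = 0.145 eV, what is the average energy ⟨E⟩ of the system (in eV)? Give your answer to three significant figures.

0.0617 eV

Eᵢ/kT = 0, 0.31241, 1.3862.
Z = Σ gᵢe^(−Eᵢ/kT) = 3·e^(−0) + 2·e^(−0.31241) + 6·e^(−1.3862) = 3.0000 + 1.4634 + 1.5001 = 5.9635.
⟨E⟩ = Σ Eᵢ gᵢe^(−Eᵢ/kT) / Z = (0·3.0000 + 0.0453·1.4634 + 0.201·1.5001) / 5.9635 = 0.0617 eV.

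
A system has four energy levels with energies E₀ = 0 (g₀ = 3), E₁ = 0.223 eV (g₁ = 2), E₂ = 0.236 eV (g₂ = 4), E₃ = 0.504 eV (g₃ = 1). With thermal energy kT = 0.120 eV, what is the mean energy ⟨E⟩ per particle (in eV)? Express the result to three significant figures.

0.0538 eV

Eᵢ/kT = 0, 1.8583, 1.9667, 4.2000.
Z = Σ gᵢe^(−Eᵢ/kT) = 3·e^(−0) + 2·e^(−1.8583) + 4·e^(−1.9667) + 1·e^(−4.2000) = 3.0000 + 0.31187 + 0.55967 + 0.014996 = 3.8865.
⟨E⟩ = Σ Eᵢ gᵢe^(−Eᵢ/kT) / Z = (0·3.0000 + 0.223·0.31187 + 0.236·0.55967 + 0.504·0.014996) / 3.8865 = 0.0538 eV.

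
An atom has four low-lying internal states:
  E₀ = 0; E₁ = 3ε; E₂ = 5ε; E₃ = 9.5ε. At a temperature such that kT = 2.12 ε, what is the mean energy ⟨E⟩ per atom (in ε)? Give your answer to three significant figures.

0.971 ε

Eᵢ/kT = 0, 1.4151, 2.3585, 4.4811.
Z = Σ e^(−Eᵢ/kT) = e^(−0) + e^(−1.4151) + e^(−2.3585) + e^(−4.4811) = 1.0000 + 0.24290 + 0.094562 + 0.011321 = 1.3488.
⟨E⟩ = Σ Eᵢ e^(−Eᵢ/kT) / Z = (0·1.0000 + 3·0.24290 + 5·0.094562 + 9.5·0.011321) / 1.3488 = 0.971 ε.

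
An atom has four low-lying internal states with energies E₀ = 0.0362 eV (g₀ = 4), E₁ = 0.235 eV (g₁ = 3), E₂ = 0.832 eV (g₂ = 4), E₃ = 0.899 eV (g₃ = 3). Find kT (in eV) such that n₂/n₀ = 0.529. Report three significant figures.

1.25 eV

n₂/n₀ = (g₂/g₀) exp[−(E₂−E₀)/kT] = 0.529.
⇒ (E₂−E₀)/kT = ln((4/4)/0.529) = ln(1.8904) = 0.63679.
kT = 0.7958 eV / 0.63679 = 1.25 eV.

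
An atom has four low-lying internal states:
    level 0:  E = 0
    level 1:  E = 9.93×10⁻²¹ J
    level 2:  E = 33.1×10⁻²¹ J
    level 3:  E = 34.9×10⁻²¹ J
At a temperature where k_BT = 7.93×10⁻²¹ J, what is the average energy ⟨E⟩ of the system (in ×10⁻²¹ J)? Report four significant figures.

2.875 ×10⁻²¹ J

Eᵢ/kT = 0, 1.25221, 4.17402, 4.40101.
Z = Σ e^(−Eᵢ/kT) = e^(−0) + e^(−1.25221) + e^(−4.17402) + e^(−4.40101) = 1.00000 + 0.285872 + 0.0153903 + 0.0122649 = 1.31353.
⟨E⟩ = Σ Eᵢ e^(−Eᵢ/kT) / Z = (0·1.00000 + 9.93·0.285872 + 33.1·0.0153903 + 34.9·0.0122649) / 1.31353 = 2.875 ×10⁻²¹ J.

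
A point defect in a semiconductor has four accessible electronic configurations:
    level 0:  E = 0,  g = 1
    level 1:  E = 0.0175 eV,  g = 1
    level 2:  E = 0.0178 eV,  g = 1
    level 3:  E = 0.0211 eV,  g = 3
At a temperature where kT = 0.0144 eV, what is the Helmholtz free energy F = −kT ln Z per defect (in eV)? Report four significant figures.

Eᵢ/kT = 0, 1.21528, 1.23611, 1.46528.
Z = Σ gᵢe^(−Eᵢ/kT) = 1·e^(−0) + 1·e^(−1.21528) + 1·e^(−1.23611) + 3·e^(−1.46528) = 1.00000 + 0.296627 + 0.290512 + 0.693040 = 2.28018.
F = −kT ln Z = −0.0144 × ln(2.28018) = −0.0144 × 0.824254 = -0.01187 eV.

-0.01187 eV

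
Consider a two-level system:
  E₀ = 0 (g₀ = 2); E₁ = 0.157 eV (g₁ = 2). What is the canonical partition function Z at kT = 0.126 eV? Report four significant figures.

Eᵢ/kT = 0, 1.24603.
Z = Σ gᵢe^(−Eᵢ/kT) = 2·e^(−0) + 2·e^(−1.24603) = 2.00000 + 0.575289 = 2.57529.

Z = 2.575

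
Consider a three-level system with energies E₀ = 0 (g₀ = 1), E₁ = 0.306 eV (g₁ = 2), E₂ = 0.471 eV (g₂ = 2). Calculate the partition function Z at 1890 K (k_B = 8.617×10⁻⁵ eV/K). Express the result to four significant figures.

Z = 1.416

k_BT = 8.617×10⁻⁵ × 1890 K = 0.162861 eV.
Eᵢ/kT = 0, 1.87890, 2.89204.
Z = Σ gᵢe^(−Eᵢ/kT) = 1·e^(−0) + 2·e^(−1.87890) + 2·e^(−2.89204) = 1.00000 + 0.305516 + 0.110926 = 1.41644.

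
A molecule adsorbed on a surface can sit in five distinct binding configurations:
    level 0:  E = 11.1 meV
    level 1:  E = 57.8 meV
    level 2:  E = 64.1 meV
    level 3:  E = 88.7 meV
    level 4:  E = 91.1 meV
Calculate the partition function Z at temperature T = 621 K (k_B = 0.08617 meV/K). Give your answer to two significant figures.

Z = 1.8

k_BT = 0.08617 × 621 K = 53.51 meV.
Eᵢ/kT = 0.2074, 1.080, 1.198, 1.658, 1.702.
Z = Σ e^(−Eᵢ/kT) = e^(−0.2074) + e^(−1.080) + e^(−1.198) + e^(−1.658) + e^(−1.702) = 0.8127 + 0.3396 + 0.3018 + 0.1905 + 0.1823 = 1.827.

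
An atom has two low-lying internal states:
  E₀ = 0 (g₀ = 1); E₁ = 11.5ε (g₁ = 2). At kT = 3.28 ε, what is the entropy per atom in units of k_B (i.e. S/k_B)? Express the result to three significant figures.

Eᵢ/kT = 0, 3.5061.
Z = Σ gᵢe^(−Eᵢ/kT) = 1·e^(−0) + 2·e^(−3.5061) = 1.0000 + 0.060027 = 1.0600.
⟨E⟩ = Σ EᵢPᵢ = 0.65124 ε.
S/k_B = ln Z + ⟨E⟩/kT = ln(1.0600) + 0.65124/3.28 = 0.058269 + 0.19855 = 0.257.

0.257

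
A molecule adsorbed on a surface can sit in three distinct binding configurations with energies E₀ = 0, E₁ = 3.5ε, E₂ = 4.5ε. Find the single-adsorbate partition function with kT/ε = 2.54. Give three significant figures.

Eᵢ/kT = 0, 1.3780, 1.7717.
Z = Σ e^(−Eᵢ/kT) = e^(−0) + e^(−1.3780) + e^(−1.7717) = 1.0000 + 0.25208 + 0.17004 = 1.4221.

Z = 1.42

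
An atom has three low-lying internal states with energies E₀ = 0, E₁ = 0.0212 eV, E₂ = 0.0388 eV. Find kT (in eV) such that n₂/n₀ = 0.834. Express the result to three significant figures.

n₂/n₀ = exp[−(E₂−E₀)/kT] = 0.834.
⇒ (E₂−E₀)/kT = ln(1/0.834) = ln(1.1990) = 0.18149.
kT = 0.0388 eV / 0.18149 = 0.214 eV.

0.214 eV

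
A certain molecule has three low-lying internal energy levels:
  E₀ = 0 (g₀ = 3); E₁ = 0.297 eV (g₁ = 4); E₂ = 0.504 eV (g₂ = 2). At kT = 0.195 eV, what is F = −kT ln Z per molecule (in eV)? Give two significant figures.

-0.27 eV

Eᵢ/kT = 0, 1.523, 2.585.
Z = Σ gᵢe^(−Eᵢ/kT) = 3·e^(−0) + 4·e^(−1.523) + 2·e^(−2.585) = 3.000 + 0.8722 + 0.1508 = 4.023.
F = −kT ln Z = −0.195 × ln(4.023) = −0.195 × 1.392 = -0.27 eV.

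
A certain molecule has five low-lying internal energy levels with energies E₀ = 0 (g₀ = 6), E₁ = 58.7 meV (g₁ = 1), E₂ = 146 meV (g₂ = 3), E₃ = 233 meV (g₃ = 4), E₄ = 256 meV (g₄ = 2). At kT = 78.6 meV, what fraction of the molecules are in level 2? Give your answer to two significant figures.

Eᵢ/kT = 0, 0.7468, 1.858, 2.964, 3.257.
Z = Σ gᵢe^(−Eᵢ/kT) = 6·e^(−0) + 1·e^(−0.7468) + 3·e^(−1.858) + 4·e^(−2.964) + 2·e^(−3.257) = 6.000 + 0.4739 + 0.4680 + 0.2064 + 0.07701 = 7.225.
P₂ = g₂ e^(−E₂/kT) / Z = 0.4680/7.225 = 0.065.

0.065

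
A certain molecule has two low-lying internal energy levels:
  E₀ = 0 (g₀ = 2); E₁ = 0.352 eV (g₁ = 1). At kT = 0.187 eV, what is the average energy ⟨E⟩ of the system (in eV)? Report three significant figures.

Eᵢ/kT = 0, 1.8824.
Z = Σ gᵢe^(−Eᵢ/kT) = 2·e^(−0) + 1·e^(−1.8824) = 2.0000 + 0.15222 = 2.1522.
⟨E⟩ = Σ Eᵢ gᵢe^(−Eᵢ/kT) / Z = (0·2.0000 + 0.352·0.15222) / 2.1522 = 0.0249 eV.

0.0249 eV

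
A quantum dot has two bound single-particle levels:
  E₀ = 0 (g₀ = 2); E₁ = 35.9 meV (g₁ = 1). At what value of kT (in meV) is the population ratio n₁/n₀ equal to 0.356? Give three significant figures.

n₁/n₀ = (g₁/g₀) exp[−(E₁−E₀)/kT] = 0.356.
⇒ (E₁−E₀)/kT = ln((1/2)/0.356) = ln(1.4045) = 0.33968.
kT = 35.9 meV / 0.33968 = 106 meV.

106 meV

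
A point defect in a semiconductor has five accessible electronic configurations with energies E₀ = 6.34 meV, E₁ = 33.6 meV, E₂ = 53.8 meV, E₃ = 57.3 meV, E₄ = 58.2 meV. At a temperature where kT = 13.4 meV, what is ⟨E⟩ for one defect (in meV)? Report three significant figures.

Eᵢ/kT = 0.47313, 2.5075, 4.0149, 4.2761, 4.3433.
Z = Σ e^(−Eᵢ/kT) = e^(−0.47313) + e^(−2.5075) + e^(−4.0149) + e^(−4.2761) + e^(−4.3433) = 0.62305 + 0.081472 + 0.018045 + 0.013897 + 0.012994 = 0.74946.
⟨E⟩ = Σ Eᵢ e^(−Eᵢ/kT) / Z = (6.34·0.62305 + 33.6·0.081472 + 53.8·0.018045 + 57.3·0.013897 + 58.2·0.012994) / 0.74946 = 12.3 meV.

12.3 meV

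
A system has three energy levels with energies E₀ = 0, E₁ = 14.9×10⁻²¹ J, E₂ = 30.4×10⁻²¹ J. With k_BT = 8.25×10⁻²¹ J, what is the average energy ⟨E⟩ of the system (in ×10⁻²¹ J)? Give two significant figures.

Eᵢ/kT = 0, 1.806, 3.685.
Z = Σ e^(−Eᵢ/kT) = e^(−0) + e^(−1.806) + e^(−3.685) = 1.000 + 0.1643 + 0.02510 = 1.189.
⟨E⟩ = Σ Eᵢ e^(−Eᵢ/kT) / Z = (0·1.000 + 14.9·0.1643 + 30.4·0.02510) / 1.189 = 2.7 ×10⁻²¹ J.

2.7 ×10⁻²¹ J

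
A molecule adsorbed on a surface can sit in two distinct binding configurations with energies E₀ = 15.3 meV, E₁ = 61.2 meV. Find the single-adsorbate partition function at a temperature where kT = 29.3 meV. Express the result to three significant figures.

Eᵢ/kT = 0.52218, 2.0887.
Z = Σ e^(−Eᵢ/kT) = e^(−0.52218) + e^(−2.0887) = 0.59323 + 0.12385 = 0.71708.

Z = 0.717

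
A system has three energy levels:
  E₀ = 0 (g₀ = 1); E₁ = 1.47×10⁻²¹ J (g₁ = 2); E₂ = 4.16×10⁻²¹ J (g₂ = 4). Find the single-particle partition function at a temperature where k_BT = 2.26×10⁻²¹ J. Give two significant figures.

Eᵢ/kT = 0, 0.6504, 1.841.
Z = Σ gᵢe^(−Eᵢ/kT) = 1·e^(−0) + 2·e^(−0.6504) + 4·e^(−1.841) = 1.000 + 1.044 + 0.6346 = 2.679.

Z = 2.7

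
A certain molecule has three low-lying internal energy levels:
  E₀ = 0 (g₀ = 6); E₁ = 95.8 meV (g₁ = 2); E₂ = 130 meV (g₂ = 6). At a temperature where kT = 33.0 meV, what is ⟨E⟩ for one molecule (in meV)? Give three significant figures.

Eᵢ/kT = 0, 2.9030, 3.9394.
Z = Σ gᵢe^(−Eᵢ/kT) = 6·e^(−0) + 2·e^(−2.9030) + 6·e^(−3.9394) = 6.0000 + 0.10972 + 0.11676 = 6.2265.
⟨E⟩ = Σ Eᵢ gᵢe^(−Eᵢ/kT) / Z = (0·6.0000 + 95.8·0.10972 + 130·0.11676) / 6.2265 = 4.13 meV.

4.13 meV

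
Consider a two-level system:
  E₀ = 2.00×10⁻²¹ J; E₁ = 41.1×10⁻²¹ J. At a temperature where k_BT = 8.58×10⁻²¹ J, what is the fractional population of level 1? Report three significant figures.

0.0104

Eᵢ/kT = 0.23310, 4.7902.
Z = Σ e^(−Eᵢ/kT) = e^(−0.23310) + e^(−4.7902) = 0.79207 + 0.0083108 = 0.80038.
P₁ = e^(−E₁/kT) / Z = 0.0083108/0.80038 = 0.0104.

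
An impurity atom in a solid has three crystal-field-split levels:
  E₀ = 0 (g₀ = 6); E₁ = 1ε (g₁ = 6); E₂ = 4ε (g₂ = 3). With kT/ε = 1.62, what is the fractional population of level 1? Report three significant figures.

Eᵢ/kT = 0, 0.61728, 2.4691.
Z = Σ gᵢe^(−Eᵢ/kT) = 6·e^(−0) + 6·e^(−0.61728) + 3·e^(−2.4691) = 6.0000 + 3.2365 + 0.25398 = 9.4905.
P₁ = g₁ e^(−E₁/kT) / Z = 3.2365/9.4905 = 0.341.

0.341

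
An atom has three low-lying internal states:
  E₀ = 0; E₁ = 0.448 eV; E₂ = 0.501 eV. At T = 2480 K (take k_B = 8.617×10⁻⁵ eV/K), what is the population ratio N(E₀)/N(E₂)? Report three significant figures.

10.4

k_BT = 8.617×10⁻⁵ × 2480 K = 0.21370 eV.
n₀/n₂ = exp[−(E₀−E₂)/kT] = exp(−(-0.501 eV)/(0.21370 eV)) = exp(2.3444) = 10.4.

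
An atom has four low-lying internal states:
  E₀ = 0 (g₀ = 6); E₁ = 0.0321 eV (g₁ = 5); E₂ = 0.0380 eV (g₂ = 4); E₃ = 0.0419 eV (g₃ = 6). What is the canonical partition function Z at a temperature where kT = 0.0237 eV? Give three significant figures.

Z = 9.12

Eᵢ/kT = 0, 1.3544, 1.6034, 1.7679.
Z = Σ gᵢe^(−Eᵢ/kT) = 6·e^(−0) + 5·e^(−1.3544) + 4·e^(−1.6034) + 6·e^(−1.7679) = 6.0000 + 1.2905 + 0.80484 + 1.0241 = 9.1194.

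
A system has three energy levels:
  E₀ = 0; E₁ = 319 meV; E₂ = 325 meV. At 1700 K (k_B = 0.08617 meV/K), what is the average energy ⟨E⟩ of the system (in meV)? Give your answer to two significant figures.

k_BT = 0.08617 × 1700 K = 146.5 meV.
Eᵢ/kT = 0, 2.177, 2.218.
Z = Σ e^(−Eᵢ/kT) = e^(−0) + e^(−2.177) + e^(−2.218) = 1.000 + 0.1134 + 0.1088 = 1.222.
⟨E⟩ = Σ Eᵢ e^(−Eᵢ/kT) / Z = (0·1.000 + 319·0.1134 + 325·0.1088) / 1.222 = 59 meV.

59 meV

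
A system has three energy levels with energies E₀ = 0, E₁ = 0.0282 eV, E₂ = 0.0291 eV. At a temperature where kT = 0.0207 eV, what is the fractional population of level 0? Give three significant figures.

0.666

Eᵢ/kT = 0, 1.3623, 1.4058.
Z = Σ e^(−Eᵢ/kT) = e^(−0) + e^(−1.3623) + e^(−1.4058) = 1.0000 + 0.25607 + 0.24517 = 1.5012.
P₀ = e^(−E₀/kT) / Z = 1.0000/1.5012 = 0.666.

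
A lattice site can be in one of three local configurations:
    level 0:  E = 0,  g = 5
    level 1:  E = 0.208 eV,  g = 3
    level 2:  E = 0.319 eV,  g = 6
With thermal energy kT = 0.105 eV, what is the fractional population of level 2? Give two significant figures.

0.050

Eᵢ/kT = 0, 1.981, 3.038.
Z = Σ gᵢe^(−Eᵢ/kT) = 5·e^(−0) + 3·e^(−1.981) + 6·e^(−3.038) = 5.000 + 0.4138 + 0.2876 = 5.701.
P₂ = g₂ e^(−E₂/kT) / Z = 0.2876/5.701 = 0.050.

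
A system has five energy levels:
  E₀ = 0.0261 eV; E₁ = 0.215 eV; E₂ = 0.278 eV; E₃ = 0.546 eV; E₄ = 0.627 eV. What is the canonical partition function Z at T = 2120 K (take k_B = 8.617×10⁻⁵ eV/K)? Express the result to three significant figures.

k_BT = 8.617×10⁻⁵ × 2120 K = 0.18268 eV.
Eᵢ/kT = 0.14287, 1.1769, 1.5218, 2.9888, 3.4322.
Z = Σ e^(−Eᵢ/kT) = e^(−0.14287) + e^(−1.1769) + e^(−1.5218) + e^(−2.9888) + e^(−3.4322) = 0.86687 + 0.30823 + 0.21832 + 0.050348 + 0.032316 = 1.4761.

Z = 1.48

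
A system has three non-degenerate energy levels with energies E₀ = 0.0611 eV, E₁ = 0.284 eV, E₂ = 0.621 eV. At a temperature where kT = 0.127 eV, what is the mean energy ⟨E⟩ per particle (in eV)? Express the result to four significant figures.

Eᵢ/kT = 0.481102, 2.23622, 4.88976.
Z = Σ e^(−Eᵢ/kT) = e^(−0.481102) + e^(−2.23622) + e^(−4.88976) = 0.618102 + 0.106862 + 0.00752323 = 0.732487.
⟨E⟩ = Σ Eᵢ e^(−Eᵢ/kT) / Z = (0.0611·0.618102 + 0.284·0.106862 + 0.621·0.00752323) / 0.732487 = 0.09937 eV.

0.09937 eV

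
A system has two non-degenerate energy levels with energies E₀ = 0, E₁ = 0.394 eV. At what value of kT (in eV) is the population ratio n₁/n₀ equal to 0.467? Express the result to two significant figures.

n₁/n₀ = exp[−(E₁−E₀)/kT] = 0.467.
⇒ (E₁−E₀)/kT = ln(1/0.467) = ln(2.141) = 0.7613.
kT = 0.394 eV / 0.7613 = 0.52 eV.

0.52 eV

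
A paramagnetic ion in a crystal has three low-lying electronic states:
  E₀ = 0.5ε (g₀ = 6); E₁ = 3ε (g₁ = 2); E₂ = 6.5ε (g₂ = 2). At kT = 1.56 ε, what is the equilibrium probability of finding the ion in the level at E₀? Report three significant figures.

Eᵢ/kT = 0.32051, 1.9231, 4.1667.
Z = Σ gᵢe^(−Eᵢ/kT) = 6·e^(−0.32051) + 2·e^(−1.9231) + 2·e^(−4.1667) = 4.3547 + 0.29231 + 0.031007 = 4.6780.
P₀ = g₀ e^(−E₀/kT) / Z = 4.3547/4.6780 = 0.931.

0.931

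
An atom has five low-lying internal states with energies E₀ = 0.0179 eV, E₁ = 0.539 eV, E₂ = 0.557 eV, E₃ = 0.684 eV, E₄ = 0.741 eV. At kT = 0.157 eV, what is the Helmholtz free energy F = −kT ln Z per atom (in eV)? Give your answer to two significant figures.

Eᵢ/kT = 0.1140, 3.433, 3.548, 4.357, 4.720.
Z = Σ e^(−Eᵢ/kT) = e^(−0.1140) + e^(−3.433) + e^(−3.548) + e^(−4.357) + e^(−4.720) = 0.8923 + 0.03229 + 0.02878 + 0.01282 + 0.008915 = 0.9751.
F = −kT ln Z = −0.157 × ln(0.9751) = −0.157 × -0.02522 = 0.0040 eV.

0.0040 eV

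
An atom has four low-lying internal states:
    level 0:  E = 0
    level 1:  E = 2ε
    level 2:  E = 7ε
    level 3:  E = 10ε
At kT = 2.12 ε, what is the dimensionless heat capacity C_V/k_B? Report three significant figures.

Eᵢ/kT = 0, 0.94340, 3.3019, 4.7170.
Z = Σ e^(−Eᵢ/kT) = e^(−0) + e^(−0.94340) + e^(−3.3019) + e^(−4.7170) = 1.0000 + 0.38930 + 0.036813 + 0.0089420 = 1.4351.
⟨E⟩ = 0.78441 ε, ⟨E²⟩ = 2.9651 ε².
C_V/k_B = (⟨E²⟩ − ⟨E⟩²)/(kT)² = (2.9651 − 0.61530)/4.4944 = 0.523.

0.523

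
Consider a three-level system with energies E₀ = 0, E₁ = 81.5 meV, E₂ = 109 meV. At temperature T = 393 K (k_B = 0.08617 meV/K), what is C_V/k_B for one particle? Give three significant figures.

0.735

k_BT = 0.08617 × 393 K = 33.865 meV.
Eᵢ/kT = 0, 2.4066, 3.2187.
Z = Σ e^(−Eᵢ/kT) = e^(−0) + e^(−2.4066) + e^(−3.2187) = 1.0000 + 0.090121 + 0.040007 = 1.1301.
⟨E⟩ = 10.358 meV, ⟨E²⟩ = 950.30 meV².
C_V/k_B = (⟨E²⟩ − ⟨E⟩²)/(kT)² = (950.30 − 107.29)/1146.8 = 0.735.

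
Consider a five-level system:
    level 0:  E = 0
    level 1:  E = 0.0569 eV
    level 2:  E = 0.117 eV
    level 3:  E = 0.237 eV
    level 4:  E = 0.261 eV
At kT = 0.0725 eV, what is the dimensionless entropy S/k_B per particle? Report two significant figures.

Eᵢ/kT = 0, 0.7848, 1.614, 3.269, 3.600.
Z = Σ e^(−Eᵢ/kT) = e^(−0) + e^(−0.7848) + e^(−1.614) + e^(−3.269) + e^(−3.600) = 1.000 + 0.4562 + 0.1991 + 0.03804 + 0.02732 = 1.721.
⟨E⟩ = Σ EᵢPᵢ = 0.03800 eV.
S/k_B = ln Z + ⟨E⟩/kT = ln(1.721) + 0.03800/0.0725 = 0.5429 + 0.5241 = 1.1.

1.1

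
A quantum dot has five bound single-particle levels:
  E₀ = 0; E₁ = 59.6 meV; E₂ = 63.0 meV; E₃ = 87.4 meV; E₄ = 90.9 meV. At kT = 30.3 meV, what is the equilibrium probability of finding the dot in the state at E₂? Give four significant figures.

0.09122

Eᵢ/kT = 0, 1.96700, 2.07921, 2.88449, 3.00000.
Z = Σ e^(−Eᵢ/kT) = e^(−0) + e^(−1.96700) + e^(−2.07921) + e^(−2.88449) + e^(−3.00000) = 1.00000 + 0.139876 + 0.125029 + 0.0558833 + 0.0497871 = 1.37058.
P₂ = e^(−E₂/kT) / Z = 0.125029/1.37058 = 0.09122.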